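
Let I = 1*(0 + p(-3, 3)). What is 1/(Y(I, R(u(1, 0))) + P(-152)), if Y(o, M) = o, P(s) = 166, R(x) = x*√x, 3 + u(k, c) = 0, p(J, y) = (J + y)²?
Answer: 1/166 ≈ 0.0060241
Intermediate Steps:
u(k, c) = -3 (u(k, c) = -3 + 0 = -3)
R(x) = x^(3/2)
I = 0 (I = 1*(0 + (-3 + 3)²) = 1*(0 + 0²) = 1*(0 + 0) = 1*0 = 0)
1/(Y(I, R(u(1, 0))) + P(-152)) = 1/(0 + 166) = 1/166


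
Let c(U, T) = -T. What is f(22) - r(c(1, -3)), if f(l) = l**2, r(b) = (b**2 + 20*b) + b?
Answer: 412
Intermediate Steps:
r(b) = b**2 + 21*b
f(22) - r(c(1, -3)) = 22**2 - (-1*(-3))*(21 - 1*(-3)) = 484 - 3*(21 + 3) = 484 - 3*24 = 484 - 1*72 = 484 - 72 = 412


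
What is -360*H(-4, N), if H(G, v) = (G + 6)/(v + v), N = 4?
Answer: -90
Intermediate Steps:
H(G, v) = (6 + G)/(2*v) (H(G, v) = (6 + G)/((2*v)) = (6 + G)*(1/(2*v)) = (6 + G)/(2*v))
-360*H(-4, N) = -180*(6 - 4)/4 = -180*2/4 = -360*¼ = -90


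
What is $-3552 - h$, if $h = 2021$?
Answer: $-5573$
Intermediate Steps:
$-3552 - h = -3552 - 2021 = -5573$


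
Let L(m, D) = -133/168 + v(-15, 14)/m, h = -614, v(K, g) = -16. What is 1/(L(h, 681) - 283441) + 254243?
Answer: 530960808898379/2088398929 ≈ 2.5424e+5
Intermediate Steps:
L(m, D) = -19/24 - 16/m (L(m, D) = -133/168 - 16/m = -133*1/168 - 16/m = -19/24 - 16/m)
1/(L(h, 681) - 283441) + 254243 = 1/((-19/24 - 16/(-614)) - 283441) + 254243 = 1/((-19/24 - 16*(-1/614)) - 283441) + 254243 = 1/((-19/24 + 8/307) - 283441) + 254243 = 1/(-5641/7368 - 283441) + 254243 = 1/(-2088398929/7368) + 254243 = -7368/2088398929 + 254243 = 530960808898379/2088398929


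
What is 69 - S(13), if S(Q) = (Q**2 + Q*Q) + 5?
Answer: -274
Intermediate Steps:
S(Q) = 5 + 2*Q**2 (S(Q) = (Q**2 + Q**2) + 5 = 2*Q**2 + 5 = 5 + 2*Q**2)
69 - S(13) = 69 - (5 + 2*13**2) = 69 - (5 + 2*169) = 69 - (5 + 338) = 69 - 1*343 = 69 - 343 = -274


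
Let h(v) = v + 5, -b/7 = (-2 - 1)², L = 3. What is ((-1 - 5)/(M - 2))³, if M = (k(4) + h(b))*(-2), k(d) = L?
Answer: -1/5832 ≈ -0.00017147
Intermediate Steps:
k(d) = 3
b = -63 (b = -7*(-2 - 1)² = -7*(-3)² = -7*9 = -63)
h(v) = 5 + v
M = 110 (M = (3 + (5 - 63))*(-2) = (3 - 58)*(-2) = -55*(-2) = 110)
((-1 - 5)/(M - 2))³ = ((-1 - 5)/(110 - 2))³ = (-6/108)³ = (-6*1/108)³ = (-1/18)³ = -1/5832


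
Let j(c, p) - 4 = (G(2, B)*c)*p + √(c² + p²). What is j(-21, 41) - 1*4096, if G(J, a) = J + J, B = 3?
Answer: -7536 + √2122 ≈ -7489.9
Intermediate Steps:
G(J, a) = 2*J
j(c, p) = 4 + √(c² + p²) + 4*c*p (j(c, p) = 4 + (((2*2)*c)*p + √(c² + p²)) = 4 + ((4*c)*p + √(c² + p²)) = 4 + (4*c*p + √(c² + p²)) = 4 + (√(c² + p²) + 4*c*p) = 4 + √(c² + p²) + 4*c*p)
j(-21, 41) - 1*4096 = (4 + √((-21)² + 41²) + 4*(-21)*41) - 1*4096 = (4 + √(441 + 1681) - 3444) - 4096 = (4 + √2122 - 3444) - 4096 = (-3440 + √2122) - 4096 = -7536 + √2122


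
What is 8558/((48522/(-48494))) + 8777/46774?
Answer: -9705664566527/1134784014 ≈ -8552.9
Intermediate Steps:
8558/((48522/(-48494))) + 8777/46774 = 8558/((48522*(-1/48494))) + 8777*(1/46774) = 8558/(-24261/24247) + 8777/46774 = 8558*(-24247/24261) + 8777/46774 = -207505826/24261 + 8777/46774 = -9705664566527/1134784014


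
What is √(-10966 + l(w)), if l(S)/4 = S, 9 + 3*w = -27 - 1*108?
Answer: I*√11158 ≈ 105.63*I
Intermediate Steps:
w = -48 (w = -3 + (-27 - 1*108)/3 = -3 + (-27 - 108)/3 = -3 + (⅓)*(-135) = -3 - 45 = -48)
l(S) = 4*S
√(-10966 + l(w)) = √(-10966 + 4*(-48)) = √(-10966 - 192) = √(-11158) = I*√11158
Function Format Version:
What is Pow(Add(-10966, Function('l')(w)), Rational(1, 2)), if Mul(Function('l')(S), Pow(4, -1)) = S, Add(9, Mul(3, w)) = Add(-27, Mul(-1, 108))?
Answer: Mul(I, Pow(11158, Rational(1, 2))) ≈ Mul(105.63, I)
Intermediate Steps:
w = -48 (w = Add(-3, Mul(Rational(1, 3), Add(-27, Mul(-1, 108)))) = Add(-3, Mul(Rational(1, 3), Add(-27, -108))) = Add(-3, Mul(Rational(1, 3), -135)) = Add(-3, -45) = -48)
Function('l')(S) = Mul(4, S)
Pow(Add(-10966, Function('l')(w)), Rational(1, 2)) = Pow(Add(-10966, Mul(4, -48)), Rational(1, 2)) = Pow(Add(-10966, -192), Rational(1, 2)) = Pow(-11158, Rational(1, 2)) = Mul(I, Pow(11158, Rational(1, 2)))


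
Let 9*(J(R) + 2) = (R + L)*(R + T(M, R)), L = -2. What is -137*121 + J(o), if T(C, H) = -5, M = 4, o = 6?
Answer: -149207/9 ≈ -16579.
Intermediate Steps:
J(R) = -2 + (-5 + R)*(-2 + R)/9 (J(R) = -2 + ((R - 2)*(R - 5))/9 = -2 + ((-2 + R)*(-5 + R))/9 = -2 + ((-5 + R)*(-2 + R))/9 = -2 + (-5 + R)*(-2 + R)/9)
-137*121 + J(o) = -137*121 + (-8/9 - 7/9*6 + (⅑)*6²) = -16577 + (-8/9 - 14/3 + (⅑)*36) = -16577 + (-8/9 - 14/3 + 4) = -16577 - 14/9 = -149207/9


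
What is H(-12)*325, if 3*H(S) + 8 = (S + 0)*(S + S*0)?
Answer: 44200/3 ≈ 14733.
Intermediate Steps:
H(S) = -8/3 + S²/3 (H(S) = -8/3 + ((S + 0)*(S + S*0))/3 = -8/3 + (S*(S + 0))/3 = -8/3 + (S*S)/3 = -8/3 + S²/3)
H(-12)*325 = (-8/3 + (⅓)*(-12)²)*325 = (-8/3 + (⅓)*144)*325 = (-8/3 + 48)*325 = (136/3)*325 = 44200/3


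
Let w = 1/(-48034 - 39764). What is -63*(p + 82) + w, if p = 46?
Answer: -708003073/87798 ≈ -8064.0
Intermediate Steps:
w = -1/87798 (w = 1/(-87798) = -1/87798 ≈ -1.1390e-5)
-63*(p + 82) + w = -63*(46 + 82) - 1/87798 = -63*128 - 1/87798 = -8064 - 1/87798 = -708003073/87798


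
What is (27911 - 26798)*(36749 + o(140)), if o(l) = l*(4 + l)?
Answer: 63339717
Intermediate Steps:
(27911 - 26798)*(36749 + o(140)) = (27911 - 26798)*(36749 + 140*(4 + 140)) = 1113*(36749 + 140*144) = 1113*(36749 + 20160) = 1113*56909 = 63339717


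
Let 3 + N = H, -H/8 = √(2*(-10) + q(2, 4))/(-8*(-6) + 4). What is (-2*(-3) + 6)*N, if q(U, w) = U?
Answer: -36 - 72*I*√2/13 ≈ -36.0 - 7.8326*I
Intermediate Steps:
H = -6*I*√2/13 (H = -8*√(2*(-10) + 2)/(-8*(-6) + 4) = -8*√(-20 + 2)/(48 + 4) = -8*√(-18)/52 = -8*3*I*√2/52 = -6*I*√2/13 ≈ -0.65271*I)
N = -3 - 6*I*√2/13 ≈ -3.0 - 0.65271*I
(-2*(-3) + 6)*N = (-2*(-3) + 6)*(-3 - 6*I*√2/13) = (6 + 6)*(-3 - 6*I*√2/13) = 12*(-3 - 6*I*√2/13) = -36 - 72*I*√2/13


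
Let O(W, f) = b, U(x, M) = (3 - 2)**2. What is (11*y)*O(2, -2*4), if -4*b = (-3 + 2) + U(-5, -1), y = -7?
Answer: 0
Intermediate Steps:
U(x, M) = 1 (U(x, M) = 1**2 = 1)
b = 0 (b = -((-3 + 2) + 1)/4 = -(-1 + 1)/4 = -1/4*0 = 0)
O(W, f) = 0
(11*y)*O(2, -2*4) = (11*(-7))*0 = -77*0 = 0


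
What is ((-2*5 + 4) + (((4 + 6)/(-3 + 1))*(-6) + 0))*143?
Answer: 3432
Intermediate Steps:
((-2*5 + 4) + (((4 + 6)/(-3 + 1))*(-6) + 0))*143 = ((-10 + 4) + ((10/(-2))*(-6) + 0))*143 = (-6 + ((10*(-1/2))*(-6) + 0))*143 = (-6 + (-5*(-6) + 0))*143 = (-6 + (30 + 0))*143 = (-6 + 30)*143 = 24*143 = 3432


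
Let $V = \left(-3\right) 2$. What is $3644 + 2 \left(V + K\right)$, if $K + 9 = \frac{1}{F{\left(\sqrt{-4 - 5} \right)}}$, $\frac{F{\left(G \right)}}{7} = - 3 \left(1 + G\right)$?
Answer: $\frac{379469}{105} + \frac{i}{35} \approx 3614.0 + 0.028571 i$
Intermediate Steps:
$V = -6$
$F{\left(G \right)} = -21 - 21 G$ ($F{\left(G \right)} = 7 \left(- 3 \left(1 + G\right)\right) = 7 \left(-3 - 3 G\right) = -21 - 21 G$)
$K = -9 + \frac{-21 + 63 i}{4410}$ ($K = -9 + \frac{1}{-21 - 21 \sqrt{-4 - 5}} = -9 + \frac{1}{-21 - 21 \sqrt{-9}} = -9 + \frac{1}{-21 - 21 \cdot 3 i} = -9 + \frac{1}{-21 - 63 i} = -9 + \frac{-21 + 63 i}{4410} \approx -9.0048 + 0.014286 i$)
$3644 + 2 \left(V + K\right) = 3644 + 2 \left(-6 - \left(\frac{1891}{210} - \frac{i}{70}\right)\right) = 3644 + 2 \left(- \frac{3151}{210} + \frac{i}{70}\right) = 3644 - \left(\frac{3151}{105} - \frac{i}{35}\right) = \frac{379469}{105} + \frac{i}{35}$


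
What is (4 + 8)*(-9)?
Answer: -108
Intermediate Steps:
(4 + 8)*(-9) = 12*(-9) = -108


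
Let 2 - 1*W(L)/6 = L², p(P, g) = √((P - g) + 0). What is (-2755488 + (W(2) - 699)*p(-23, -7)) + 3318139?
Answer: 562651 - 2844*I ≈ 5.6265e+5 - 2844.0*I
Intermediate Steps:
p(P, g) = √(P - g)
W(L) = 12 - 6*L²
(-2755488 + (W(2) - 699)*p(-23, -7)) + 3318139 = (-2755488 + ((12 - 6*2²) - 699)*√(-23 - 1*(-7))) + 3318139 = (-2755488 + ((12 - 6*4) - 699)*√(-23 + 7)) + 3318139 = (-2755488 + ((12 - 24) - 699)*√(-16)) + 3318139 = (-2755488 + (-12 - 699)*(4*I)) + 3318139 = (-2755488 - 2844*I) + 3318139 = 562651 - 2844*I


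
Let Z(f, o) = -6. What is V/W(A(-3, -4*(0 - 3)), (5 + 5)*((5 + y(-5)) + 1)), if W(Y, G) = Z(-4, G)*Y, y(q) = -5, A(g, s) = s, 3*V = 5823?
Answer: -647/24 ≈ -26.958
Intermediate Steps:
V = 1941 (V = (1/3)*5823 = 1941)
W(Y, G) = -6*Y
V/W(A(-3, -4*(0 - 3)), (5 + 5)*((5 + y(-5)) + 1)) = 1941/((-(-24)*(0 - 3))) = 1941/((-(-24)*(-3))) = 1941/((-6*12)) = 1941/(-72) = 1941*(-1/72) = -647/24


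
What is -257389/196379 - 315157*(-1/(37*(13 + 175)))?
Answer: 60099818619/1366012324 ≈ 43.997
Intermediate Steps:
-257389/196379 - 315157*(-1/(37*(13 + 175))) = -257389*1/196379 - 315157/(188*(-37)) = -257389/196379 - 315157/(-6956) = -257389/196379 - 315157*(-1/6956) = -257389/196379 + 315157/6956 = 60099818619/1366012324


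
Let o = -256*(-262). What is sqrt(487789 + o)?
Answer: sqrt(554861) ≈ 744.89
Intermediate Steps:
o = 67072
sqrt(487789 + o) = sqrt(487789 + 67072) = sqrt(554861)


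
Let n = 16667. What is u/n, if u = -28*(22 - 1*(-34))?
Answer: -224/2381 ≈ -0.094078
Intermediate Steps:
u = -1568 (u = -28*(22 + 34) = -28*56 = -1568)
u/n = -1568/16667 = -1568*1/16667 = -224/2381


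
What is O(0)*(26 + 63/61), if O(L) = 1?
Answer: 1649/61 ≈ 27.033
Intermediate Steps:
O(0)*(26 + 63/61) = 1*(26 + 63/61) = 1*(1649/61) = 1649/61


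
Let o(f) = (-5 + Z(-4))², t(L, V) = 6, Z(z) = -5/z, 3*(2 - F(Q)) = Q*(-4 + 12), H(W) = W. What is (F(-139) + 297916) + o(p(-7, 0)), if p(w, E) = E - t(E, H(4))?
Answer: 14318531/48 ≈ 2.9830e+5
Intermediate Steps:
F(Q) = 2 - 8*Q/3 (F(Q) = 2 - Q*(-4 + 12)/3 = 2 - Q*8/3 = 2 - 8*Q/3)
p(w, E) = -6 + E (p(w, E) = E - 1*6 = E - 6 = -6 + E)
o(f) = 225/16 (o(f) = (-5 - 5/(-4))² = (-5 - 5*(-¼))² = (-5 + 5/4)² = (-15/4)² = 225/16)
(F(-139) + 297916) + o(p(-7, 0)) = ((2 - 8/3*(-139)) + 297916) + 225/16 = ((2 + 1112/3) + 297916) + 225/16 = (1118/3 + 297916) + 225/16 = 894866/3 + 225/16 = 14318531/48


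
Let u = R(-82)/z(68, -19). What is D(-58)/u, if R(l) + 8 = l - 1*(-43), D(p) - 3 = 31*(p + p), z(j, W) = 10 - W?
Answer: 104197/47 ≈ 2217.0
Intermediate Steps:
D(p) = 3 + 62*p (D(p) = 3 + 31*(p + p) = 3 + 31*(2*p) = 3 + 62*p)
R(l) = 35 + l (R(l) = -8 + (l - 1*(-43)) = -8 + (l + 43) = -8 + (43 + l) = 35 + l)
u = -47/29 (u = (35 - 82)/(10 - 1*(-19)) = -47/(10 + 19) = -47/29 ≈ -1.6207)
D(-58)/u = (3 + 62*(-58))/(-47/29) = (3 - 3596)*(-29/47) = -3593*(-29/47) = 104197/47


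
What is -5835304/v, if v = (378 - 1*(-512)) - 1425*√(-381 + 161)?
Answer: -64917757/5594120 - 41576541*I*√55/1118824 ≈ -11.605 - 275.59*I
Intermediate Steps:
v = 890 - 2850*I*√55 (v = (378 + 512) - 2850*I*√55 = 890 - 2850*I*√55 ≈ 890.0 - 21136.0*I)
-5835304/v = -5835304/(890 - 2850*I*√55)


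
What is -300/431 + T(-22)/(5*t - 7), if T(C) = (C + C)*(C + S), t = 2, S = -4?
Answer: 492164/1293 ≈ 380.64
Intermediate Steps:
T(C) = 2*C*(-4 + C) (T(C) = (C + C)*(C - 4) = (2*C)*(-4 + C) = 2*C*(-4 + C))
-300/431 + T(-22)/(5*t - 7) = -300/431 + (2*(-22)*(-4 - 22))/(5*2 - 7) = -300*1/431 + (2*(-22)*(-26))/(10 - 7) = -300/431 + 1144/3 = 492164/1293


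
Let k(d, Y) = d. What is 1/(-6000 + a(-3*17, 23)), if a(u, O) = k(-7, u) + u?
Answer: -1/6058 ≈ -0.00016507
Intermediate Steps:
a(u, O) = -7 + u
1/(-6000 + a(-3*17, 23)) = 1/(-6000 + (-7 - 3*17)) = 1/(-6000 + (-7 - 51)) = 1/(-6000 - 58) = 1/(-6058) = -1/6058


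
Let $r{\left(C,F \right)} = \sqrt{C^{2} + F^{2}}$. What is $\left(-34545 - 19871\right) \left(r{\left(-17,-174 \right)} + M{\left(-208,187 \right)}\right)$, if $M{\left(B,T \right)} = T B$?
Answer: $2116564736 - 54416 \sqrt{30565} \approx 2.1071 \cdot 10^{9}$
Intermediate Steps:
$M{\left(B,T \right)} = B T$
$\left(-34545 - 19871\right) \left(r{\left(-17,-174 \right)} + M{\left(-208,187 \right)}\right) = \left(-34545 - 19871\right) \left(\sqrt{\left(-17\right)^{2} + \left(-174\right)^{2}} - 38896\right) = - 54416 \left(\sqrt{289 + 30276} - 38896\right) = - 54416 \left(\sqrt{30565} - 38896\right) = - 54416 \left(-38896 + \sqrt{30565}\right) = 2116564736 - 54416 \sqrt{30565}$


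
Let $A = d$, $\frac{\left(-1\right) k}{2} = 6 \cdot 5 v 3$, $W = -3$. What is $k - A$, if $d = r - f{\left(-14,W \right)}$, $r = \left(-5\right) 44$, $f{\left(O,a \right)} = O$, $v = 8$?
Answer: $-1234$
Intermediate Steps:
$k = -1440$ ($k = - 2 \cdot 6 \cdot 5 \cdot 8 \cdot 3 = - 2 \cdot 30 \cdot 8 \cdot 3 = - 2 \cdot 240 \cdot 3 = \left(-2\right) 720 = -1440$)
$r = -220$
$d = -206$ ($d = -220 - -14 = -220 + 14 = -206$)
$A = -206$
$k - A = -1440 - -206 = -1440 + 206 = -1234$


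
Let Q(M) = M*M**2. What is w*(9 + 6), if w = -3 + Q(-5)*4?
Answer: -7545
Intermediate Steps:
Q(M) = M**3
w = -503 (w = -3 + (-5)**3*4 = -3 - 125*4 = -3 - 500 = -503)
w*(9 + 6) = -503*(9 + 6) = -503*15 = -7545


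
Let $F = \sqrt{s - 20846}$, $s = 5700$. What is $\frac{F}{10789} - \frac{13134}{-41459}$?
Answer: $\frac{1194}{3769} + \frac{i \sqrt{15146}}{10789} \approx 0.31679 + 0.011407 i$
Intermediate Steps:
$F = i \sqrt{15146}$ ($F = \sqrt{5700 - 20846} = \sqrt{-15146} = i \sqrt{15146} \approx 123.07 i$)
$\frac{F}{10789} - \frac{13134}{-41459} = \frac{i \sqrt{15146}}{10789} - \frac{13134}{-41459} = i \sqrt{15146} \cdot \frac{1}{10789} - - \frac{1194}{3769} = \frac{i \sqrt{15146}}{10789} + \frac{1194}{3769} = \frac{1194}{3769} + \frac{i \sqrt{15146}}{10789}$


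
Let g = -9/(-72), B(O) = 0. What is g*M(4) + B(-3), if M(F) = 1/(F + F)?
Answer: 1/64 ≈ 0.015625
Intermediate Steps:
g = 1/8 (g = -9*(-1/72) = 1/8 ≈ 0.12500)
M(F) = 1/(2*F)
g*M(4) + B(-3) = ((1/2)/4)/8 + 0 = ((1/2)*(1/4))/8 + 0 = (1/8)*(1/8) + 0 = 1/64 + 0 = 1/64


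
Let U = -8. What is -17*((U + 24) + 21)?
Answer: -629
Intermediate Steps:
-17*((U + 24) + 21) = -17*((-8 + 24) + 21) = -17*(16 + 21) = -17*37 = -629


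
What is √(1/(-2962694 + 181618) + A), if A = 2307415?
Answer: √4461608251537331991/1390538 ≈ 1519.0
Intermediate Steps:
√(1/(-2962694 + 181618) + A) = √(1/(-2962694 + 181618) + 2307415) = √(1/(-2781076) + 2307415) = √(-1/2781076 + 2307415) = √(6417096478539/2781076) = √4461608251537331991/1390538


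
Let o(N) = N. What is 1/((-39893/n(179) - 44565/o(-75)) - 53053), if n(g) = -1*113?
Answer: -565/29439757 ≈ -1.9192e-5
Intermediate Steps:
n(g) = -113
1/((-39893/n(179) - 44565/o(-75)) - 53053) = 1/((-39893/(-113) - 44565/(-75)) - 53053) = 1/((-39893*(-1/113) - 44565*(-1/75)) - 53053) = 1/((39893/113 + 2971/5) - 53053) = 1/(535188/565 - 53053) = 1/(-29439757/565) = -565/29439757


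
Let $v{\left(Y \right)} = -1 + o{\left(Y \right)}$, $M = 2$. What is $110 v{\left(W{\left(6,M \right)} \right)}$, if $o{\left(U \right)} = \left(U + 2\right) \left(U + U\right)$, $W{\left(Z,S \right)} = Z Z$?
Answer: $300850$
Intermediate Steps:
$W{\left(Z,S \right)} = Z^{2}$
$o{\left(U \right)} = 2 U \left(2 + U\right)$ ($o{\left(U \right)} = \left(2 + U\right) 2 U = 2 U \left(2 + U\right)$)
$v{\left(Y \right)} = -1 + 2 Y \left(2 + Y\right)$
$110 v{\left(W{\left(6,M \right)} \right)} = 110 \left(-1 + 2 \cdot 6^{2} \left(2 + 6^{2}\right)\right) = 110 \left(-1 + 2 \cdot 36 \left(2 + 36\right)\right) = 110 \left(-1 + 2 \cdot 36 \cdot 38\right) = 110 \left(-1 + 2736\right) = 110 \cdot 2735 = 300850$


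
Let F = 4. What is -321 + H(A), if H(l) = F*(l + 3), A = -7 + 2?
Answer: -329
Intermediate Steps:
A = -5
H(l) = 12 + 4*l (H(l) = 4*(l + 3) = 4*(3 + l) = 12 + 4*l)
-321 + H(A) = -321 + (12 + 4*(-5)) = -321 + (12 - 20) = -321 - 8 = -329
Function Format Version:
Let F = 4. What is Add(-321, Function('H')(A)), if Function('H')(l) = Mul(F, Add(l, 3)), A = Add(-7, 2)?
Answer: -329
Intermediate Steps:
A = -5
Function('H')(l) = Add(12, Mul(4, l)) (Function('H')(l) = Mul(4, Add(l, 3)) = Mul(4, Add(3, l)) = Add(12, Mul(4, l)))
Add(-321, Function('H')(A)) = Add(-321, Add(12, Mul(4, -5))) = Add(-321, Add(12, -20)) = Add(-321, -8) = -329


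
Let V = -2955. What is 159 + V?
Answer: -2796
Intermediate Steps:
159 + V = 159 - 2955 = -2796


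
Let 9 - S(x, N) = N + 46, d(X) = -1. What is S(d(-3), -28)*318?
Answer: -2862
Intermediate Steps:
S(x, N) = -37 - N (S(x, N) = 9 - (N + 46) = 9 - (46 + N) = 9 + (-46 - N) = -37 - N)
S(d(-3), -28)*318 = (-37 - 1*(-28))*318 = (-37 + 28)*318 = -9*318 = -2862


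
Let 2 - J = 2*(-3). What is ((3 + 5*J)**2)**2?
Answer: 3418801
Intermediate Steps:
J = 8 (J = 2 - 2*(-3) = 2 - 1*(-6) = 2 + 6 = 8)
((3 + 5*J)**2)**2 = ((3 + 5*8)**2)**2 = ((3 + 40)**2)**2 = (43**2)**2 = 1849**2 = 3418801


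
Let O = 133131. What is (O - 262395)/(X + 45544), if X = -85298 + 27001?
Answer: 43088/4251 ≈ 10.136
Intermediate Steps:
X = -58297
(O - 262395)/(X + 45544) = (133131 - 262395)/(-58297 + 45544) = -129264/(-12753) = -129264*(-1/12753) = 43088/4251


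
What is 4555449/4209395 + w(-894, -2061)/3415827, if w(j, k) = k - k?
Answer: 4555449/4209395 ≈ 1.0822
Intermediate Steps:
w(j, k) = 0
4555449/4209395 + w(-894, -2061)/3415827 = 4555449/4209395 + 0/3415827 = 4555449*(1/4209395) + 0*(1/3415827) = 4555449/4209395 + 0 = 4555449/4209395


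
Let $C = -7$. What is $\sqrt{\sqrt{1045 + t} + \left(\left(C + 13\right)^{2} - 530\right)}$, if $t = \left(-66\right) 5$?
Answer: $\sqrt{-494 + \sqrt{715}} \approx 21.616 i$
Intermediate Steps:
$t = -330$
$\sqrt{\sqrt{1045 + t} + \left(\left(C + 13\right)^{2} - 530\right)} = \sqrt{\sqrt{1045 - 330} + \left(\left(-7 + 13\right)^{2} - 530\right)} = \sqrt{\sqrt{715} - \left(530 - 6^{2}\right)} = \sqrt{\sqrt{715} + \left(36 - 530\right)} = \sqrt{\sqrt{715} - 494} = \sqrt{-494 + \sqrt{715}}$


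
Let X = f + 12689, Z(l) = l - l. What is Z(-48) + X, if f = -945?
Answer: 11744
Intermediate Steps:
Z(l) = 0
X = 11744 (X = -945 + 12689 = 11744)
Z(-48) + X = 0 + 11744 = 11744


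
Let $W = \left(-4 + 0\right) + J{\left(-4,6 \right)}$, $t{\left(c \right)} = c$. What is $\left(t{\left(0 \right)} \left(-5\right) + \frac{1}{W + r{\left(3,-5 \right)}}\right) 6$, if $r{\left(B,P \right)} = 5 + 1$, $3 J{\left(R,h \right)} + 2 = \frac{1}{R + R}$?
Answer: $\frac{144}{31} \approx 4.6452$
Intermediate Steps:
$J{\left(R,h \right)} = - \frac{2}{3} + \frac{1}{6 R}$ ($J{\left(R,h \right)} = - \frac{2}{3} + \frac{1}{3 \left(R + R\right)} = - \frac{2}{3} + \frac{1}{3 \cdot 2 R} = - \frac{2}{3} + \frac{\frac{1}{2} \frac{1}{R}}{3} = - \frac{2}{3} + \frac{1}{6 R}$)
$r{\left(B,P \right)} = 6$
$W = - \frac{113}{24}$ ($W = \left(-4 + 0\right) + \frac{1 - -16}{6 \left(-4\right)} = -4 + \frac{1}{6} \left(- \frac{1}{4}\right) \left(1 + 16\right) = -4 + \frac{1}{6} \left(- \frac{1}{4}\right) 17 = -4 - \frac{17}{24} = - \frac{113}{24} \approx -4.7083$)
$\left(t{\left(0 \right)} \left(-5\right) + \frac{1}{W + r{\left(3,-5 \right)}}\right) 6 = \left(0 \left(-5\right) + \frac{1}{- \frac{113}{24} + 6}\right) 6 = \left(0 + \frac{1}{\frac{31}{24}}\right) 6 = \left(0 + \frac{24}{31}\right) 6 = \frac{24}{31} \cdot 6 = \frac{144}{31}$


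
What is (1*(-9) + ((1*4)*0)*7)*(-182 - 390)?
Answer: 5148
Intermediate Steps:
(1*(-9) + ((1*4)*0)*7)*(-182 - 390) = (-9 + (4*0)*7)*(-572) = (-9 + 0*7)*(-572) = (-9 + 0)*(-572) = -9*(-572) = 5148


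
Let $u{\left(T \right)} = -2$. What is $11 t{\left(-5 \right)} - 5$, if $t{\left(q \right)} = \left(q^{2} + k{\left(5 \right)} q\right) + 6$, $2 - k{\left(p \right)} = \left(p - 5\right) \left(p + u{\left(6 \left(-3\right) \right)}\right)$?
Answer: $226$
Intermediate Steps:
$k{\left(p \right)} = 2 - \left(-5 + p\right) \left(-2 + p\right)$ ($k{\left(p \right)} = 2 - \left(p - 5\right) \left(p - 2\right) = 2 - \left(-5 + p\right) \left(-2 + p\right)$)
$t{\left(q \right)} = 6 + q^{2} + 2 q$ ($t{\left(q \right)} = \left(q^{2} + \left(-8 - 5^{2} + 7 \cdot 5\right) q\right) + 6 = \left(q^{2} + \left(-8 - 25 + 35\right) q\right) + 6 = \left(q^{2} + 2 q\right) + 6 = 6 + q^{2} + 2 q$)
$11 t{\left(-5 \right)} - 5 = 11 \left(6 + \left(-5\right)^{2} + 2 \left(-5\right)\right) - 5 = 11 \left(6 + 25 - 10\right) - 5 = 11 \cdot 21 - 5 = 231 - 5 = 226$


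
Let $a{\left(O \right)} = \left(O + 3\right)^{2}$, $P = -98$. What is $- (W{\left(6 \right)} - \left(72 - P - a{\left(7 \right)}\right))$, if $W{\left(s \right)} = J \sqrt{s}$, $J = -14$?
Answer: $70 + 14 \sqrt{6} \approx 104.29$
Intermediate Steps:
$W{\left(s \right)} = - 14 \sqrt{s}$
$a{\left(O \right)} = \left(3 + O\right)^{2}$
$- (W{\left(6 \right)} - \left(72 - P - a{\left(7 \right)}\right)) = - (- 14 \sqrt{6} - \left(170 - \left(3 + 7\right)^{2}\right)) = - (- 14 \sqrt{6} - \left(170 - 100\right)) = - (- 14 \sqrt{6} + \left(\left(-98 + 100\right) - 72\right)) = - (- 14 \sqrt{6} + \left(2 - 72\right)) = - (- 14 \sqrt{6} - 70) = - (-70 - 14 \sqrt{6}) = 70 + 14 \sqrt{6}$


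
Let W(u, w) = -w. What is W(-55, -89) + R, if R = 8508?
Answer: 8597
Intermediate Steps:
W(-55, -89) + R = -1*(-89) + 8508 = 89 + 8508 = 8597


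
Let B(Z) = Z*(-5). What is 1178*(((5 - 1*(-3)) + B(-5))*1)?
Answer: 38874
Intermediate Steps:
B(Z) = -5*Z
1178*(((5 - 1*(-3)) + B(-5))*1) = 1178*(((5 - 1*(-3)) - 5*(-5))*1) = 1178*(((5 + 3) + 25)*1) = 1178*((8 + 25)*1) = 1178*(33*1) = 1178*33 = 38874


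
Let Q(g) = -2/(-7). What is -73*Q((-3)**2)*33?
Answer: -4818/7 ≈ -688.29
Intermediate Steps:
Q(g) = 2/7 (Q(g) = -2*(-1/7) = 2/7)
-73*Q((-3)**2)*33 = -73*2/7*33 = -146/7*33 = -4818/7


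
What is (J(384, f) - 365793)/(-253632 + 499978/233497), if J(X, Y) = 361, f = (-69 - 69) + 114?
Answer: 42663637852/29610905563 ≈ 1.4408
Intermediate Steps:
f = -24 (f = -138 + 114 = -24)
(J(384, f) - 365793)/(-253632 + 499978/233497) = (361 - 365793)/(-253632 + 499978/233497) = -365432/(-253632 + 499978*(1/233497)) = -365432/(-253632 + 499978/233497) = -365432/(-59221811126/233497) = -365432*(-233497/59221811126) = 42663637852/29610905563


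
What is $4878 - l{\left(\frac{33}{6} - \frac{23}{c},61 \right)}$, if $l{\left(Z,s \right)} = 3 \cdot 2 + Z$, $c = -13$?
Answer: $\frac{126483}{26} \approx 4864.7$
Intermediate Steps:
$l{\left(Z,s \right)} = 6 + Z$
$4878 - l{\left(\frac{33}{6} - \frac{23}{c},61 \right)} = 4878 - \left(6 + \left(\frac{33}{6} - \frac{23}{-13}\right)\right) = 4878 - \left(6 + \left(33 \cdot \frac{1}{6} - - \frac{23}{13}\right)\right) = 4878 - \left(6 + \left(\frac{11}{2} + \frac{23}{13}\right)\right) = 4878 - \left(6 + \frac{189}{26}\right) = 4878 - \frac{345}{26} = \frac{126483}{26}$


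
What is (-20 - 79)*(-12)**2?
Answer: -14256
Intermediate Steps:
(-20 - 79)*(-12)**2 = -99*144 = -14256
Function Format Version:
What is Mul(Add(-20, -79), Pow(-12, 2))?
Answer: -14256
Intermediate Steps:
Mul(Add(-20, -79), Pow(-12, 2)) = Mul(-99, 144) = -14256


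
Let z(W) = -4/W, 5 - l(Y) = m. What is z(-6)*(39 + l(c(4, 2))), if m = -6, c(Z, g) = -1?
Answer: 100/3 ≈ 33.333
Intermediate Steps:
l(Y) = 11 (l(Y) = 5 - 1*(-6) = 5 + 6 = 11)
z(-6)*(39 + l(c(4, 2))) = (-4/(-6))*(39 + 11) = -4*(-1/6)*50 = (2/3)*50 = 100/3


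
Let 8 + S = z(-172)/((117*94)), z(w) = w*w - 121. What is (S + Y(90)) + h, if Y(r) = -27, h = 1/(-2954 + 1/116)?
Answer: -13534073821/418734186 ≈ -32.321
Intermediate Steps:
z(w) = -121 + w² (z(w) = w² - 121 = -121 + w²)
h = -116/342663 (h = 1/(-2954 + 1/116) = 1/(-342663/116) = -116/342663 ≈ -0.00033853)
S = -19507/3666 (S = -8 + (-121 + (-172)²)/((117*94)) = -8 + (-121 + 29584)/10998 = -8 + 29463*(1/10998) = -8 + 9821/3666 = -19507/3666 ≈ -5.3211)
(S + Y(90)) + h = (-19507/3666 - 27) - 116/342663 = -118489/3666 - 116/342663 = -13534073821/418734186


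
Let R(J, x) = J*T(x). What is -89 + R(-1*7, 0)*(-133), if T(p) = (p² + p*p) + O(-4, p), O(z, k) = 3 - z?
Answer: 6428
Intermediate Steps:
T(p) = 7 + 2*p² (T(p) = (p² + p*p) + (3 - 1*(-4)) = (p² + p²) + (3 + 4) = 2*p² + 7 = 7 + 2*p²)
R(J, x) = J*(7 + 2*x²)
-89 + R(-1*7, 0)*(-133) = -89 + ((-1*7)*(7 + 2*0²))*(-133) = -89 - 7*(7 + 2*0)*(-133) = -89 - 7*(7 + 0)*(-133) = -89 - 7*7*(-133) = -89 - 49*(-133) = -89 + 6517 = 6428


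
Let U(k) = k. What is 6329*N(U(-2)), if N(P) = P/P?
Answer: 6329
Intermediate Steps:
N(P) = 1
6329*N(U(-2)) = 6329*1 = 6329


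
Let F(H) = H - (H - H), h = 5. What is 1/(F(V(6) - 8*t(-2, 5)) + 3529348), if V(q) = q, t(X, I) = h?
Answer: 1/3529314 ≈ 2.8334e-7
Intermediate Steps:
t(X, I) = 5
F(H) = H (F(H) = H - 1*0 = H + 0 = H)
1/(F(V(6) - 8*t(-2, 5)) + 3529348) = 1/((6 - 8*5) + 3529348) = 1/((6 - 40) + 3529348) = 1/(-34 + 3529348) = 1/3529314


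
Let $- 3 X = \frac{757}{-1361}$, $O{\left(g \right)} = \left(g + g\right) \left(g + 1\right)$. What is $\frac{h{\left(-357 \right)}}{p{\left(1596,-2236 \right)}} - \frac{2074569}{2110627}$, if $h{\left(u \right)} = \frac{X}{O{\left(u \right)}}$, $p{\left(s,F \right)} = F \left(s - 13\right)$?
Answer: $- \frac{7620933776367073440223}{7753392918533408563872} \approx -0.98292$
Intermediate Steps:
$O{\left(g \right)} = 2 g \left(1 + g\right)$
$p{\left(s,F \right)} = F \left(-13 + s\right)$
$X = \frac{757}{4083}$ ($X = - \frac{757 \frac{1}{-1361}}{3} = - \frac{757 \left(- \frac{1}{1361}\right)}{3} = \left(- \frac{1}{3}\right) \left(- \frac{757}{1361}\right) = \frac{757}{4083} \approx 0.1854$)
$h{\left(u \right)} = \frac{757}{8166 u \left(1 + u\right)}$ ($h{\left(u \right)} = \frac{757}{4083 \cdot 2 u \left(1 + u\right)} = \frac{757 \frac{1}{2 u \left(1 + u\right)}}{4083} = \frac{757}{8166 u \left(1 + u\right)}$)
$\frac{h{\left(-357 \right)}}{p{\left(1596,-2236 \right)}} - \frac{2074569}{2110627} = \frac{\frac{757}{8166} \frac{1}{-357} \frac{1}{1 - 357}}{\left(-2236\right) \left(-13 + 1596\right)} - \frac{2074569}{2110627} = \frac{\frac{757}{8166} \left(- \frac{1}{357}\right) \frac{1}{-356}}{\left(-2236\right) 1583} - \frac{2074569}{2110627} = \frac{\frac{757}{8166} \left(- \frac{1}{357}\right) \left(- \frac{1}{356}\right)}{-3539588} - \frac{2074569}{2110627} = \frac{757}{1037833272} \left(- \frac{1}{3539588}\right) - \frac{2074569}{2110627} = - \frac{757}{3673502195571936} - \frac{2074569}{2110627} = - \frac{7620933776367073440223}{7753392918533408563872}$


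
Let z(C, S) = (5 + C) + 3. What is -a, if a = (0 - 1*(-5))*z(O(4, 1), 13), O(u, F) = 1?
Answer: -45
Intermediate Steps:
z(C, S) = 8 + C
a = 45 (a = (0 - 1*(-5))*(8 + 1) = (0 + 5)*9 = 5*9 = 45)
-a = -1*45 = -45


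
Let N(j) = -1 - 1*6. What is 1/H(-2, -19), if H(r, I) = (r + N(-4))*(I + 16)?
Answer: 1/27 ≈ 0.037037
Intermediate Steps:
N(j) = -7 (N(j) = -1 - 6 = -7)
H(r, I) = (-7 + r)*(16 + I) (H(r, I) = (r - 7)*(I + 16) = (-7 + r)*(16 + I))
1/H(-2, -19) = 1/(-112 - 7*(-19) + 16*(-2) - 19*(-2)) = 1/(-112 + 133 - 32 + 38) = 1/27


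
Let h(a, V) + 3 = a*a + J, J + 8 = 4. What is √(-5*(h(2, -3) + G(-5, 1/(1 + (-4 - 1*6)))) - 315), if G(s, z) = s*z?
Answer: 5*I*√109/3 ≈ 17.401*I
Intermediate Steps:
J = -4 (J = -8 + 4 = -4)
h(a, V) = -7 + a² (h(a, V) = -3 + (a*a - 4) = -3 + (a² - 4) = -3 + (-4 + a²) = -7 + a²)
√(-5*(h(2, -3) + G(-5, 1/(1 + (-4 - 1*6)))) - 315) = √(-5*((-7 + 2²) - 5/(1 + (-4 - 1*6))) - 315) = √(-5*((-7 + 4) - 5/(1 + (-4 - 6))) - 315) = √(-5*(-3 - 5/(1 - 10)) - 315) = √(-5*(-3 - 5/(-9)) - 315) = √(-5*(-3 - 5*(-⅑)) - 315) = √(-5*(-3 + 5/9) - 315) = √(-5*(-22/9) - 315) = √(110/9 - 315) = √(-2725/9) = 5*I*√109/3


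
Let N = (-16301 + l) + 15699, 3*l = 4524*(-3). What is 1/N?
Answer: -1/5126 ≈ -0.00019508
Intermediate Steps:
l = -4524 (l = (4524*(-3))/3 = (⅓)*(-13572) = -4524)
N = -5126 (N = (-16301 - 4524) + 15699 = -20825 + 15699 = -5126)
1/N = 1/(-5126) = -1/5126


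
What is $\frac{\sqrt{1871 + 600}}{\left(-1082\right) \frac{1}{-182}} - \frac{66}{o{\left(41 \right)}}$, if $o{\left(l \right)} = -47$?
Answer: $\frac{66}{47} + \frac{91 \sqrt{2471}}{541} \approx 9.7657$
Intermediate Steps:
$\frac{\sqrt{1871 + 600}}{\left(-1082\right) \frac{1}{-182}} - \frac{66}{o{\left(41 \right)}} = \frac{\sqrt{1871 + 600}}{\left(-1082\right) \frac{1}{-182}} - \frac{66}{-47} = \frac{\sqrt{2471}}{\left(-1082\right) \left(- \frac{1}{182}\right)} - - \frac{66}{47} = \frac{\sqrt{2471}}{\frac{541}{91}} + \frac{66}{47} = \sqrt{2471} \cdot \frac{91}{541} + \frac{66}{47} = \frac{91 \sqrt{2471}}{541} + \frac{66}{47} = \frac{66}{47} + \frac{91 \sqrt{2471}}{541}$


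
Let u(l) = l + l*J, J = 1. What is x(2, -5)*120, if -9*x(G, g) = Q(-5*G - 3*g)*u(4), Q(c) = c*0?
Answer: 0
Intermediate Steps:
u(l) = 2*l (u(l) = l + l*1 = l + l = 2*l)
Q(c) = 0
x(G, g) = 0 (x(G, g) = -0*2*4 = -0*8 = -1/9*0 = 0)
x(2, -5)*120 = 0*120 = 0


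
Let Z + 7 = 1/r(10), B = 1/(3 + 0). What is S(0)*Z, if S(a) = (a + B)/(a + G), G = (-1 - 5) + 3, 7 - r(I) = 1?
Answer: 41/54 ≈ 0.75926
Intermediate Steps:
r(I) = 6 (r(I) = 7 - 1*1 = 7 - 1 = 6)
B = ⅓ (B = 1/3 = ⅓ ≈ 0.33333)
G = -3 (G = -6 + 3 = -3)
S(a) = (⅓ + a)/(-3 + a) (S(a) = (a + ⅓)/(a - 3) = (⅓ + a)/(-3 + a))
Z = -41/6 (Z = -7 + 1/6 = -7 + ⅙ = -41/6 ≈ -6.8333)
S(0)*Z = ((⅓ + 0)/(-3 + 0))*(-41/6) = ((⅓)/(-3))*(-41/6) = -⅓*⅓*(-41/6) = -⅑*(-41/6) = 41/54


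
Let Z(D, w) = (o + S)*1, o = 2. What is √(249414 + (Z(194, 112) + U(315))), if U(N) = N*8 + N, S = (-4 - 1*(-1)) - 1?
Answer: √252247 ≈ 502.24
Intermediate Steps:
S = -4 (S = (-4 + 1) - 1 = -3 - 1 = -4)
Z(D, w) = -2 (Z(D, w) = (2 - 4)*1 = -2*1 = -2)
U(N) = 9*N (U(N) = 8*N + N = 9*N)
√(249414 + (Z(194, 112) + U(315))) = √(249414 + (-2 + 9*315)) = √(249414 + (-2 + 2835)) = √(249414 + 2833) = √252247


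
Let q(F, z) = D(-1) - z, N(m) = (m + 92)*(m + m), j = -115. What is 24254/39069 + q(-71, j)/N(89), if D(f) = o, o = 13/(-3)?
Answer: 392869504/629362521 ≈ 0.62423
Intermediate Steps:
o = -13/3 (o = 13*(-1/3) = -13/3 ≈ -4.3333)
D(f) = -13/3
N(m) = 2*m*(92 + m) (N(m) = (92 + m)*(2*m) = 2*m*(92 + m))
q(F, z) = -13/3 - z
24254/39069 + q(-71, j)/N(89) = 24254/39069 + (-13/3 - 1*(-115))/((2*89*(92 + 89))) = 24254*(1/39069) + (-13/3 + 115)/((2*89*181)) = 24254/39069 + (332/3)/32218 = 24254/39069 + (332/3)*(1/32218) = 24254/39069 + 166/48327 = 392869504/629362521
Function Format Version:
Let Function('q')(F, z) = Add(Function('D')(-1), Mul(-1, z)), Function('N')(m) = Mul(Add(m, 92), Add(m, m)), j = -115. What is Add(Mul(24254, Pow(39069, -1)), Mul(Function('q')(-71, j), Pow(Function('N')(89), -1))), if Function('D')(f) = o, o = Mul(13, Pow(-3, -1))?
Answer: Rational(392869504, 629362521) ≈ 0.62423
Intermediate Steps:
o = Rational(-13, 3) (o = Mul(13, Rational(-1, 3)) = Rational(-13, 3) ≈ -4.3333)
Function('D')(f) = Rational(-13, 3)
Function('N')(m) = Mul(2, m, Add(92, m)) (Function('N')(m) = Mul(Add(92, m), Mul(2, m)) = Mul(2, m, Add(92, m)))
Function('q')(F, z) = Add(Rational(-13, 3), Mul(-1, z))
Add(Mul(24254, Pow(39069, -1)), Mul(Function('q')(-71, j), Pow(Function('N')(89), -1))) = Add(Mul(24254, Pow(39069, -1)), Mul(Add(Rational(-13, 3), Mul(-1, -115)), Pow(Mul(2, 89, Add(92, 89)), -1))) = Add(Mul(24254, Rational(1, 39069)), Mul(Add(Rational(-13, 3), 115), Pow(Mul(2, 89, 181), -1))) = Add(Rational(24254, 39069), Mul(Rational(332, 3), Pow(32218, -1))) = Add(Rational(24254, 39069), Mul(Rational(332, 3), Rational(1, 32218))) = Add(Rational(24254, 39069), Rational(166, 48327)) = Rational(392869504, 629362521)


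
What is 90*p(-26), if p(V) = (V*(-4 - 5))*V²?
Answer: 14236560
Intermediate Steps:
p(V) = -9*V³ (p(V) = (V*(-9))*V² = (-9*V)*V² = -9*V³)
90*p(-26) = 90*(-9*(-26)³) = 90*(-9*(-17576)) = 90*158184 = 14236560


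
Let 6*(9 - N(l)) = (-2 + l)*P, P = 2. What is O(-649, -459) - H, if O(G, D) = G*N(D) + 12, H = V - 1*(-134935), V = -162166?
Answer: -234983/3 ≈ -78328.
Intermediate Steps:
H = -27231 (H = -162166 - 1*(-134935) = -162166 + 134935 = -27231)
N(l) = 29/3 - l/3 (N(l) = 9 - (-2 + l)*2/6 = 9 - (-4 + 2*l)/6 = 9 + (2/3 - l/3) = 29/3 - l/3)
O(G, D) = 12 + G*(29/3 - D/3) (O(G, D) = G*(29/3 - D/3) + 12 = 12 + G*(29/3 - D/3))
O(-649, -459) - H = (12 - 1/3*(-649)*(-29 - 459)) - 1*(-27231) = (12 - 1/3*(-649)*(-488)) + 27231 = (12 - 316712/3) + 27231 = -316676/3 + 27231 = -234983/3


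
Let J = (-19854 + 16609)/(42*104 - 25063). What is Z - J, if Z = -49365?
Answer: -204322384/4139 ≈ -49365.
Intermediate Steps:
J = 649/4139 (J = -3245/(4368 - 25063) = -3245/(-20695) = -3245*(-1/20695) = 649/4139 ≈ 0.15680)
Z - J = -49365 - 1*649/4139 = -49365 - 649/4139 = -204322384/4139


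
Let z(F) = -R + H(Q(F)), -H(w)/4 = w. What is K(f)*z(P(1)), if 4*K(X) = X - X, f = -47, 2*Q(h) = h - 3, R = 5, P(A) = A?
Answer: 0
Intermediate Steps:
Q(h) = -3/2 + h/2 (Q(h) = (h - 3)/2 = (-3 + h)/2 = -3/2 + h/2)
H(w) = -4*w
K(X) = 0 (K(X) = (X - X)/4 = (¼)*0 = 0)
z(F) = 1 - 2*F (z(F) = -1*5 - 4*(-3/2 + F/2) = -5 + (6 - 2*F) = 1 - 2*F)
K(f)*z(P(1)) = 0*(1 - 2*1) = 0*(1 - 2) = 0*(-1) = 0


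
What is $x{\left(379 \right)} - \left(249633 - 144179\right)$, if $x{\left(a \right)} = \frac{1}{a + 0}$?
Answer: $- \frac{39967065}{379} \approx -1.0545 \cdot 10^{5}$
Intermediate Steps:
$x{\left(a \right)} = \frac{1}{a}$
$x{\left(379 \right)} - \left(249633 - 144179\right) = \frac{1}{379} - \left(249633 - 144179\right) = \frac{1}{379} - 105454 = - \frac{39967065}{379}$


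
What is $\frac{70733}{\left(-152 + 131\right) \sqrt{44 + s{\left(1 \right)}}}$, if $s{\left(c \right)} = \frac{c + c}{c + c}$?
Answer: $- \frac{70733 \sqrt{5}}{315} \approx -502.11$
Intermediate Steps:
$s{\left(c \right)} = 1$ ($s{\left(c \right)} = \frac{2 c}{2 c} = 2 c \frac{1}{2 c} = 1$)
$\frac{70733}{\left(-152 + 131\right) \sqrt{44 + s{\left(1 \right)}}} = \frac{70733}{\left(-152 + 131\right) \sqrt{44 + 1}} = \frac{70733}{\left(-21\right) \sqrt{45}} = \frac{70733}{\left(-21\right) 3 \sqrt{5}} = \frac{70733}{\left(-63\right) \sqrt{5}} = 70733 \left(- \frac{\sqrt{5}}{315}\right) = - \frac{70733 \sqrt{5}}{315}$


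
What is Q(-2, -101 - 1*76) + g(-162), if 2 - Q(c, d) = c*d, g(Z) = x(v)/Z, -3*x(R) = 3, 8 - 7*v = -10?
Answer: -57023/162 ≈ -351.99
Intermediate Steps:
v = 18/7 (v = 8/7 - 1/7*(-10) = 8/7 + 10/7 = 18/7 ≈ 2.5714)
x(R) = -1 (x(R) = -1/3*3 = -1)
g(Z) = -1/Z
Q(c, d) = 2 - c*d
Q(-2, -101 - 1*76) + g(-162) = (2 - 1*(-2)*(-101 - 1*76)) - 1/(-162) = (2 - 1*(-2)*(-101 - 76)) - 1*(-1/162) = (2 - 1*(-2)*(-177)) + 1/162 = (2 - 354) + 1/162 = -352 + 1/162 = -57023/162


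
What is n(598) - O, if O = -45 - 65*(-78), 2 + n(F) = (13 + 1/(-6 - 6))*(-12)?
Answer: -5182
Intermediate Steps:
n(F) = -157 (n(F) = -2 + (13 + 1/(-6 - 6))*(-12) = -2 + (13 + 1/(-12))*(-12) = -2 + (13 - 1/12)*(-12) = -2 + (155/12)*(-12) = -2 - 155 = -157)
O = 5025 (O = -45 + 5070 = 5025)
n(598) - O = -157 - 1*5025 = -157 - 5025 = -5182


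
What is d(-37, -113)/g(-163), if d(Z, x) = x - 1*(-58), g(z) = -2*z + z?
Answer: -55/163 ≈ -0.33742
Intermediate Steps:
g(z) = -z
d(Z, x) = 58 + x (d(Z, x) = x + 58 = 58 + x)
d(-37, -113)/g(-163) = (58 - 113)/((-1*(-163))) = -55/163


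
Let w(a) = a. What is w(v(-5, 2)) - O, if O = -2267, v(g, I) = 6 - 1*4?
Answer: 2269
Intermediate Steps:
v(g, I) = 2 (v(g, I) = 6 - 4 = 2)
w(v(-5, 2)) - O = 2 - 1*(-2267) = 2 + 2267 = 2269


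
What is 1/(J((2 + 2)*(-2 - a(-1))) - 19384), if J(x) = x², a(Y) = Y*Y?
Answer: -1/19240 ≈ -5.1975e-5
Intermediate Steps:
a(Y) = Y²
1/(J((2 + 2)*(-2 - a(-1))) - 19384) = 1/(((2 + 2)*(-2 - 1*(-1)²))² - 19384) = 1/((4*(-2 - 1*1))² - 19384) = 1/((4*(-2 - 1))² - 19384) = 1/((4*(-3))² - 19384) = 1/((-12)² - 19384) = 1/(144 - 19384) = 1/(-19240) = -1/19240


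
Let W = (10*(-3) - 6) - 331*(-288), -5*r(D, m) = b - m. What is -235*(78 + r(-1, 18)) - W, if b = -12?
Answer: -115032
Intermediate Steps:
r(D, m) = 12/5 + m/5 (r(D, m) = -(-12 - m)/5 = 12/5 + m/5)
W = 95292 (W = (-30 - 6) + 95328 = -36 + 95328 = 95292)
-235*(78 + r(-1, 18)) - W = -235*(78 + (12/5 + (1/5)*18)) - 1*95292 = -235*(78 + (12/5 + 18/5)) - 95292 = -235*(78 + 6) - 95292 = -235*84 - 95292 = -19740 - 95292 = -115032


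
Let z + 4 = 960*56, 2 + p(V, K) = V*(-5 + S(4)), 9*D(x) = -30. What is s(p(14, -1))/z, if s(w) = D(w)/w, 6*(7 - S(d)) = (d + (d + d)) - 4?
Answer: -5/591316 ≈ -8.4557e-6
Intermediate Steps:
S(d) = 23/3 - d/2 (S(d) = 7 - ((d + (d + d)) - 4)/6 = 7 - ((d + 2*d) - 4)/6 = 7 - (3*d - 4)/6 = 7 - (-4 + 3*d)/6 = 7 + (⅔ - d/2) = 23/3 - d/2)
D(x) = -10/3 (D(x) = (⅑)*(-30) = -10/3)
p(V, K) = -2 + 2*V/3 (p(V, K) = -2 + V*(-5 + (23/3 - ½*4)) = -2 + V*(-5 + (23/3 - 2)) = -2 + V*(-5 + 17/3) = -2 + V*(⅔) = -2 + 2*V/3)
s(w) = -10/(3*w)
z = 53756 (z = -4 + 960*56 = -4 + 53760 = 53756)
s(p(14, -1))/z = -10/(3*(-2 + (⅔)*14))/53756 = -10/(3*(-2 + 28/3))*(1/53756) = -10/(3*22/3)*(1/53756) = -10/3*3/22*(1/53756) = -5/11*1/53756 = -5/591316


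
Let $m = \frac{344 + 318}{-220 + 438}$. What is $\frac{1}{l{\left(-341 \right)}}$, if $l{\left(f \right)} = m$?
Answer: $\frac{109}{331} \approx 0.32931$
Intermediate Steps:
$m = \frac{331}{109}$ ($m = \frac{662}{218} = 662 \cdot \frac{1}{218} = \frac{331}{109} \approx 3.0367$)
$l{\left(f \right)} = \frac{331}{109}$
$\frac{1}{l{\left(-341 \right)}} = \frac{1}{\frac{331}{109}} = \frac{109}{331}$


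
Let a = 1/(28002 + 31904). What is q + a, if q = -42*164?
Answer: -412632527/59906 ≈ -6888.0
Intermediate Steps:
a = 1/59906 ≈ 1.6693e-5
q = -6888
q + a = -6888 + 1/59906 = -412632527/59906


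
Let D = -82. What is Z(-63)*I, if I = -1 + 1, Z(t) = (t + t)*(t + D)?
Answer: 0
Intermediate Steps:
Z(t) = 2*t*(-82 + t) (Z(t) = (t + t)*(t - 82) = (2*t)*(-82 + t) = 2*t*(-82 + t))
I = 0
Z(-63)*I = (2*(-63)*(-82 - 63))*0 = (2*(-63)*(-145))*0 = 18270*0 = 0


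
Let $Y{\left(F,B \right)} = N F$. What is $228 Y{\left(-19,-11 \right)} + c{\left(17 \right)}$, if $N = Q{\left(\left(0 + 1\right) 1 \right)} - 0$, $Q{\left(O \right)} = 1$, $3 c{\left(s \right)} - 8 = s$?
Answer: $- \frac{12971}{3} \approx -4323.7$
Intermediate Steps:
$c{\left(s \right)} = \frac{8}{3} + \frac{s}{3}$
$N = 1$ ($N = 1 - 0 = 1 + 0 = 1$)
$Y{\left(F,B \right)} = F$ ($Y{\left(F,B \right)} = 1 F = F$)
$228 Y{\left(-19,-11 \right)} + c{\left(17 \right)} = 228 \left(-19\right) + \left(\frac{8}{3} + \frac{1}{3} \cdot 17\right) = -4332 + \left(\frac{8}{3} + \frac{17}{3}\right) = -4332 + \frac{25}{3} = - \frac{12971}{3}$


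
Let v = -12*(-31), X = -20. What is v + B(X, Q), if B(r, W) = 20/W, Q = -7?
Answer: 2584/7 ≈ 369.14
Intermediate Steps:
v = 372
v + B(X, Q) = 372 + 20/(-7) = 372 + 20*(-⅐) = 372 - 20/7 = 2584/7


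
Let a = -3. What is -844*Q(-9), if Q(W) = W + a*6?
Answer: 22788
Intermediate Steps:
Q(W) = -18 + W (Q(W) = W - 3*6 = W - 18 = -18 + W)
-844*Q(-9) = -844*(-18 - 9) = -844*(-27) = 22788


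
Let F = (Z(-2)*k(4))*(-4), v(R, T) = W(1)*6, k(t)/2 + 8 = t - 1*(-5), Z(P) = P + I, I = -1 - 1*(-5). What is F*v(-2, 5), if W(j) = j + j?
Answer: -192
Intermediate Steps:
W(j) = 2*j
I = 4 (I = -1 + 5 = 4)
Z(P) = 4 + P (Z(P) = P + 4 = 4 + P)
k(t) = -6 + 2*t (k(t) = -16 + 2*(t - 1*(-5)) = -16 + 2*(t + 5) = -16 + 2*(5 + t) = -16 + (10 + 2*t) = -6 + 2*t)
v(R, T) = 12 (v(R, T) = (2*1)*6 = 2*6 = 12)
F = -16 (F = ((4 - 2)*(-6 + 2*4))*(-4) = (2*(-6 + 8))*(-4) = (2*2)*(-4) = 4*(-4) = -16)
F*v(-2, 5) = -16*12 = -192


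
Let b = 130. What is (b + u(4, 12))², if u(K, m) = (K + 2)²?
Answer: 27556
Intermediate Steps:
u(K, m) = (2 + K)²
(b + u(4, 12))² = (130 + (2 + 4)²)² = (130 + 6²)² = (130 + 36)² = 166² = 27556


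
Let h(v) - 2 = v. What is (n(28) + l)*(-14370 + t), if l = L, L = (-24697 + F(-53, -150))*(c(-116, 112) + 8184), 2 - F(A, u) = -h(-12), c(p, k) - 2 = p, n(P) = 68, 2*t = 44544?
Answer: -1575416066364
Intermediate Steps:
t = 22272 (t = (½)*44544 = 22272)
c(p, k) = 2 + p
h(v) = 2 + v
F(A, u) = -8 (F(A, u) = 2 - (-1)*(2 - 12) = 2 - (-1)*(-10) = 2 - 1*10 = 2 - 10 = -8)
L = -199369350 (L = (-24697 - 8)*((2 - 116) + 8184) = -24705*(-114 + 8184) = -24705*8070 = -199369350)
l = -199369350
(n(28) + l)*(-14370 + t) = (68 - 199369350)*(-14370 + 22272) = -199369282*7902 = -1575416066364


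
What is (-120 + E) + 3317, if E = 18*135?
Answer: 5627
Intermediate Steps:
E = 2430
(-120 + E) + 3317 = (-120 + 2430) + 3317 = 2310 + 3317 = 5627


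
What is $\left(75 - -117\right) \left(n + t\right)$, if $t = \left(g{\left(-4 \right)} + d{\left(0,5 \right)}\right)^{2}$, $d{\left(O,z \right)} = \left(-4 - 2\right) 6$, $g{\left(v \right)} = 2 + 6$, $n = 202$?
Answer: $189312$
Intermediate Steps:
$g{\left(v \right)} = 8$
$d{\left(O,z \right)} = -36$ ($d{\left(O,z \right)} = \left(-6\right) 6 = -36$)
$t = 784$ ($t = \left(8 - 36\right)^{2} = \left(-28\right)^{2} = 784$)
$\left(75 - -117\right) \left(n + t\right) = \left(75 - -117\right) \left(202 + 784\right) = \left(75 + 117\right) 986 = 192 \cdot 986 = 189312$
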